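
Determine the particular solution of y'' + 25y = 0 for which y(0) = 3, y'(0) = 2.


Characteristic roots of r² + 25 = 0 are ±5i, so y = C₁cos(5x) + C₂sin(5x).
Apply y(0) = 3: C₁ = 3. Differentiate and apply y'(0) = 2: 5·C₂ = 2, so C₂ = 2/5.
Particular solution: y = 3cos(5x) + (2/5)sin(5x).


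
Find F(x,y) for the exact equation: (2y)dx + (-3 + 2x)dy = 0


Check exactness: ∂M/∂y = 2 and ∂N/∂x = 2; equal, so the equation is exact.
Integrate M with respect to x (treating y as constant): ∫M dx = 2xy + h(y).
Differentiate w.r.t. y and set equal to N: the x-dependent terms already match, leaving h'(y) = -3. Integrate: h(y) = -3y.
So F(x,y) = -3y + 2xy.
General solution: -3y + 2xy = C.


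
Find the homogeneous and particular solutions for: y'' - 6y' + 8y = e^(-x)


Characteristic roots of r² - 6r + 8 = 0 are 2, 4.
y_h = C₁e^(2x) + C₂e^(4x).
Forcing exponent -1 is not a characteristic root; try y_p = Ae^(-x).
Substitute: A·(1 + (-6)·-1 + (8)) = A·15 = 1, so A = 1/15.
General solution: y = C₁e^(2x) + C₂e^(4x) + (1/15)e^(-x).


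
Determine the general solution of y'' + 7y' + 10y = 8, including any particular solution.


Characteristic roots of r² + 7r + 10 = 0 are -5, -2.
y_h = C₁e^(-5x) + C₂e^(-2x).
Constant forcing; try y_p = A. Then 10A = 8 ⇒ A = 4/5.
General solution: y = C₁e^(-5x) + C₂e^(-2x) + 4/5.


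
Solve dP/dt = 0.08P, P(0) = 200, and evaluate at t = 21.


The ODE dP/dt = 0.08P has solution P(t) = P(0)e^(0.08t).
Substitute P(0) = 200 and t = 21: P(21) = 200 e^(1.68) ≈ 1073.


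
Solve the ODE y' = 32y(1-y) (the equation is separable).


Separate: dy/[y(1-y)] = 32 dx.
Partial fractions: 1/[y(1-y)] = 1/y + 1/(1-y).
Integrate: ln|y/(1-y)| = 32x + C₀.
Solve for y: y = 1/(1 + Ce^(-32x)).


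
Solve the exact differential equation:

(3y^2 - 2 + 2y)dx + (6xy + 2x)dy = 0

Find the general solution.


Check exactness: ∂M/∂y = 6y + 2 and ∂N/∂x = 6y + 2; equal, so the equation is exact.
Integrate M with respect to x (treating y as constant): ∫M dx = 3xy^2 - 2x + 2xy + h(y).
Differentiate w.r.t. y and set equal to N: all terms match, so h'(y) = 0 and h is a constant absorbed into C.
General solution: 3xy^2 - 2x + 2xy = C.


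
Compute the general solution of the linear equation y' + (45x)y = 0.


P(x) = 45x ⇒ μ = e^((45/2)x²).
Q(x) = 0 so μ y is constant: y = Ce^(-(45/2)x²).


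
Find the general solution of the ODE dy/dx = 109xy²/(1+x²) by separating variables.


Separate: dy/y² = 109x/(1+x²) dx.
Integrate LHS: ∫ dy/y² = -1/y.
Integrate RHS via u = 1+x²: (109/2)ln(1+x²) + C.
Result: -1/y = (109/2)ln(1+x²) + C.


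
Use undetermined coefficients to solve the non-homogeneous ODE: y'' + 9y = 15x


Homogeneous: r² + 9 = 0 ⇒ r = ±3i, y_h = C₁cos(3x) + C₂sin(3x).
Polynomial forcing; try y_p = Ax + B. Then y_p'' + 9 y_p = 9(Ax + B) = 15x, so B = 0 and A = 5/3.
General solution: y = C₁cos(3x) + C₂sin(3x) + (5/3)x.


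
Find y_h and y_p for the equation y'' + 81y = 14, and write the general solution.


Homogeneous part: r² + 81 = 0 ⇒ r = ±9i, so y_h = C₁cos(9x) + C₂sin(9x).
Try constant y_p = A; plug in: 81A = 14 ⇒ A = 14/81.
General solution: y = C₁cos(9x) + C₂sin(9x) + 14/81.


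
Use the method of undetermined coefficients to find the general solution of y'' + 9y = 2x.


Homogeneous: r² + 9 = 0 ⇒ r = ±3i, y_h = C₁cos(3x) + C₂sin(3x).
Polynomial forcing; try y_p = Ax + B. Then y_p'' + 9 y_p = 9(Ax + B) = 2x, so B = 0 and A = 2/9.
General solution: y = C₁cos(3x) + C₂sin(3x) + (2/9)x.


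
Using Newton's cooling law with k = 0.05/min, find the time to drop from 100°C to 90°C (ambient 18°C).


From T(t) = T_a + (T₀ - T_a)e^(-kt), set T(t) = 90:
(90 - 18) / (100 - 18) = e^(-0.05t), so t = -ln(0.878)/0.05 ≈ 2.6 minutes.


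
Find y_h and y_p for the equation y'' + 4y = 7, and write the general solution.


Homogeneous part: r² + 4 = 0 ⇒ r = ±2i, so y_h = C₁cos(2x) + C₂sin(2x).
Try constant y_p = A; plug in: 4A = 7 ⇒ A = 7/4.
General solution: y = C₁cos(2x) + C₂sin(2x) + 7/4.


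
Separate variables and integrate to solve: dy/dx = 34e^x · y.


Separate variables: dy/y = 34e^x dx.
Integrate: ln|y| = 34e^x + C₀.
Exponentiate: y = Ce^(34e^x).


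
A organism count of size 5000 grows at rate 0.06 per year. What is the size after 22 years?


The ODE dP/dt = 0.06P has solution P(t) = P(0)e^(0.06t).
Substitute P(0) = 5000 and t = 22: P(22) = 5000 e^(1.32) ≈ 18717.


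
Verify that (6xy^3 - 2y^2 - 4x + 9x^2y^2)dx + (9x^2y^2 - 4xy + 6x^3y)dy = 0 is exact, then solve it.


Check exactness: ∂M/∂y = 18xy^2 - 4y + 18x^2y and ∂N/∂x = 18xy^2 - 4y + 18x^2y; equal, so the equation is exact.
Integrate M with respect to x (treating y as constant): ∫M dx = 3x^2y^3 - 2xy^2 - 2x^2 + 3x^3y^2 + h(y).
Differentiate w.r.t. y and set equal to N: all terms match, so h'(y) = 0 and h is a constant absorbed into C.
General solution: 3x^2y^3 - 2xy^2 - 2x^2 + 3x^3y^2 = C.


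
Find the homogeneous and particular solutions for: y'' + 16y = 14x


Homogeneous: r² + 16 = 0 ⇒ r = ±4i, y_h = C₁cos(4x) + C₂sin(4x).
Polynomial forcing; try y_p = Ax + B. Then y_p'' + 16 y_p = 16(Ax + B) = 14x, so B = 0 and A = 7/8.
General solution: y = C₁cos(4x) + C₂sin(4x) + (7/8)x.


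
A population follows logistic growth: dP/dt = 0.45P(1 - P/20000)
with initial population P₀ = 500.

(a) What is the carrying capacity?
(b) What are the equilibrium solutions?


Logistic ODE dP/dt = 0.45P(1 - P/20000) has equilibria where dP/dt = 0, i.e. P = 0 or P = 20000.
The coefficient (1 - P/K) = 0 when P = K, identifying K = 20000 as the carrying capacity.
(a) K = 20000; (b) equilibria P = 0 and P = 20000.


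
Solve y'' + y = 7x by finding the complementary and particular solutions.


Homogeneous: r² + 1 = 0 ⇒ r = ±1i, y_h = C₁cos(x) + C₂sin(x).
Polynomial forcing; try y_p = Ax + B. Then y_p'' + 1 y_p = 1(Ax + B) = 7x, so B = 0 and A = 7.
General solution: y = C₁cos(x) + C₂sin(x) + 7x.


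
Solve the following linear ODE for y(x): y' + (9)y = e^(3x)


P(x) = 9 ⇒ μ = e^(9x).
(μ y)' = e^(12x) ⇒ μ y = e^(12x)/12 + C.
Divide by μ: y = (1/12)e^(3x) + Ce^(-9x).


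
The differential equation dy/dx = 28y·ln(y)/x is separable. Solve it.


Separate: dy/[y ln(y)] = 28 dx/x.
Substitute u = ln(y): du/u = 28 dx/x.
Integrate: ln|ln(y)| = 28ln|x| + C₀, hence ln(y) = C·x^28.


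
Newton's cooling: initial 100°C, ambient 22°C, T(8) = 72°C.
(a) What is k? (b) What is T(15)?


Newton's law: T(t) = T_a + (T₀ - T_a)e^(-kt).
(a) Use T(8) = 72: (72 - 22)/(100 - 22) = e^(-k·8), so k = -ln(0.641)/8 ≈ 0.0556.
(b) Apply k to t = 15: T(15) = 22 + (78)e^(-0.834) ≈ 55.9°C.


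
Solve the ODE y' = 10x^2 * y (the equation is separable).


Separate variables: dy/y = 10x^2 dx.
Integrate: ln|y| = (10/3)x^3 + C₀.
Exponentiate: y = Ce^((10/3)x^3).


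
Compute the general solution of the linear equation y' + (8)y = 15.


P(x) = 8, Q(x) = 15; integrating factor μ = e^(8x).
(μ y)' = 15e^(8x) ⇒ μ y = (15/8)e^(8x) + C.
Divide by μ: y = 15/8 + Ce^(-8x).


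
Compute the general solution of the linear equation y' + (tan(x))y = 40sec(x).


P(x) = tan(x) ⇒ μ = e^(∫tan(x)dx) = sec(x).
(sec(x) y)' = 40sec²(x) ⇒ sec(x) y = 40tan(x) + C.
Multiply by cos(x): y = 40sin(x) + C·cos(x).


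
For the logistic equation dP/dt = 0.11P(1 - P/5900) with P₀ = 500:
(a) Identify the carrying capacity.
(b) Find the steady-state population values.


Logistic ODE dP/dt = 0.11P(1 - P/5900) has equilibria where dP/dt = 0, i.e. P = 0 or P = 5900.
The coefficient (1 - P/K) = 0 when P = K, identifying K = 5900 as the carrying capacity.
(a) K = 5900; (b) equilibria P = 0 and P = 5900.


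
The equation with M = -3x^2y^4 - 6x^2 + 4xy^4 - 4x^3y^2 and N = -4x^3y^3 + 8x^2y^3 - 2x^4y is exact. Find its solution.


Check exactness: ∂M/∂y = -12x^2y^3 + 16xy^3 - 8x^3y and ∂N/∂x = -12x^2y^3 + 16xy^3 - 8x^3y; equal, so the equation is exact.
Integrate M with respect to x (treating y as constant): ∫M dx = -x^3y^4 - 2x^3 + 2x^2y^4 - x^4y^2 + h(y).
Differentiate w.r.t. y and set equal to N: all terms match, so h'(y) = 0 and h is a constant absorbed into C.
General solution: -x^3y^4 - 2x^3 + 2x^2y^4 - x^4y^2 = C.


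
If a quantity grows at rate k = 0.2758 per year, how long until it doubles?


Exponential growth: P(t) = P₀ e^(0.2758t). Set P(t)/P₀ = 2: e^(0.2758t) = 2.
Solve: t = ln(2)/0.2758 ≈ 2.51 years.


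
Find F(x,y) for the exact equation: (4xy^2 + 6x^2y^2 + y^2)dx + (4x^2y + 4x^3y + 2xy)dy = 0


Check exactness: ∂M/∂y = 8xy + 12x^2y + 2y and ∂N/∂x = 8xy + 12x^2y + 2y; equal, so the equation is exact.
Integrate M with respect to x (treating y as constant): ∫M dx = 2x^2y^2 + 2x^3y^2 + xy^2 + h(y).
Differentiate w.r.t. y and set equal to N: all terms match, so h'(y) = 0 and h is a constant absorbed into C.
General solution: 2x^2y^2 + 2x^3y^2 + xy^2 = C.


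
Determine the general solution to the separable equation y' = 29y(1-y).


Separate: dy/[y(1-y)] = 29 dx.
Partial fractions: 1/[y(1-y)] = 1/y + 1/(1-y).
Integrate: ln|y/(1-y)| = 29x + C₀.
Solve for y: y = 1/(1 + Ce^(-29x)).


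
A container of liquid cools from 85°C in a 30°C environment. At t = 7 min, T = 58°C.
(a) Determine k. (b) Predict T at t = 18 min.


Newton's law: T(t) = T_a + (T₀ - T_a)e^(-kt).
(a) Use T(7) = 58: (58 - 30)/(85 - 30) = e^(-k·7), so k = -ln(0.509)/7 ≈ 0.0964.
(b) Apply k to t = 18: T(18) = 30 + (55)e^(-1.736) ≈ 39.7°C.


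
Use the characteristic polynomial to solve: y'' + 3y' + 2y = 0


Characteristic equation: r² + 3r + 2 = 0.
Factor: (r + 2)(r + 1) = 0 ⇒ r = -2, -1 (distinct real).
General solution: y = C₁e^(-2x) + C₂e^(-x).


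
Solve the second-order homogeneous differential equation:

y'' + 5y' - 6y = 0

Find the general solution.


Characteristic equation: r² + 5r - 6 = 0.
Factor: (r + 6)(r - 1) = 0 ⇒ r = -6, 1 (distinct real).
General solution: y = C₁e^(-6x) + C₂e^(x).


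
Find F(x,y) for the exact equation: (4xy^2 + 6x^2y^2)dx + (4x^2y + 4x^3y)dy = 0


Check exactness: ∂M/∂y = 8xy + 12x^2y and ∂N/∂x = 8xy + 12x^2y; equal, so the equation is exact.
Integrate M with respect to x (treating y as constant): ∫M dx = 2x^2y^2 + 2x^3y^2 + h(y).
Differentiate w.r.t. y and set equal to N: all terms match, so h'(y) = 0 and h is a constant absorbed into C.
General solution: 2x^2y^2 + 2x^3y^2 = C.


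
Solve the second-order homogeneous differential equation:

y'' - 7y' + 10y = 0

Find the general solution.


Characteristic equation: r² - 7r + 10 = 0.
Factor: (r - 2)(r - 5) = 0 ⇒ r = 2, 5 (distinct real).
General solution: y = C₁e^(2x) + C₂e^(5x).


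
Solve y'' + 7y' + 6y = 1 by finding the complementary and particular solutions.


Characteristic roots of r² + 7r + 6 = 0 are -6, -1.
y_h = C₁e^(-6x) + C₂e^(-x).
Constant forcing; try y_p = A. Then 6A = 1 ⇒ A = 1/6.
General solution: y = C₁e^(-6x) + C₂e^(-x) + 1/6.


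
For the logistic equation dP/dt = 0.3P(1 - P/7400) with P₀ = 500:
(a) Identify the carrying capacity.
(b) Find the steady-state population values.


Logistic ODE dP/dt = 0.3P(1 - P/7400) has equilibria where dP/dt = 0, i.e. P = 0 or P = 7400.
The coefficient (1 - P/K) = 0 when P = K, identifying K = 7400 as the carrying capacity.
(a) K = 7400; (b) equilibria P = 0 and P = 7400.


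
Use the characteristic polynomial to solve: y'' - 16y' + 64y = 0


Characteristic equation: r² - 16r + 64 = 0, i.e. (r - 8)² = 0.
Repeated root r = 8; include an x factor for the second linearly independent solution.
General solution: y = (C₁ + C₂x)e^(8x).


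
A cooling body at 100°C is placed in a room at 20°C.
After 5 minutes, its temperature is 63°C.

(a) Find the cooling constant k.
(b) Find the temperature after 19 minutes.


Newton's law: T(t) = T_a + (T₀ - T_a)e^(-kt).
(a) Use T(5) = 63: (63 - 20)/(100 - 20) = e^(-k·5), so k = -ln(0.537)/5 ≈ 0.1242.
(b) Apply k to t = 19: T(19) = 20 + (80)e^(-2.359) ≈ 27.6°C.


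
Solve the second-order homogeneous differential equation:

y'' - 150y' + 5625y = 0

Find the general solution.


Characteristic equation: r² - 150r + 5625 = 0, i.e. (r - 75)² = 0.
Repeated root r = 75; include an x factor for the second linearly independent solution.
General solution: y = (C₁ + C₂x)e^(75x).


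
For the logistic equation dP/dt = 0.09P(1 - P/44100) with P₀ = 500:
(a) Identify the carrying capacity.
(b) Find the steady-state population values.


Logistic ODE dP/dt = 0.09P(1 - P/44100) has equilibria where dP/dt = 0, i.e. P = 0 or P = 44100.
The coefficient (1 - P/K) = 0 when P = K, identifying K = 44100 as the carrying capacity.
(a) K = 44100; (b) equilibria P = 0 and P = 44100.


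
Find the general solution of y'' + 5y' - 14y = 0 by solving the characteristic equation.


Characteristic equation: r² + 5r - 14 = 0.
Factor: (r - 2)(r + 7) = 0 ⇒ r = 2, -7 (distinct real).
General solution: y = C₁e^(2x) + C₂e^(-7x).


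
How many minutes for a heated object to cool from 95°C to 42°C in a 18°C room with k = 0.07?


From T(t) = T_a + (T₀ - T_a)e^(-kt), set T(t) = 42:
(42 - 18) / (95 - 18) = e^(-0.07t), so t = -ln(0.312)/0.07 ≈ 16.7 minutes.


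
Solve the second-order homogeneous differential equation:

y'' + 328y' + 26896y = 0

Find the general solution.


Characteristic equation: r² + 328r + 26896 = 0, i.e. (r + 164)² = 0.
Repeated root r = -164; include an x factor for the second linearly independent solution.
General solution: y = (C₁ + C₂x)e^(-164x).


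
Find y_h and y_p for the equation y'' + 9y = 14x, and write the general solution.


Homogeneous: r² + 9 = 0 ⇒ r = ±3i, y_h = C₁cos(3x) + C₂sin(3x).
Polynomial forcing; try y_p = Ax + B. Then y_p'' + 9 y_p = 9(Ax + B) = 14x, so B = 0 and A = 14/9.
General solution: y = C₁cos(3x) + C₂sin(3x) + (14/9)x.


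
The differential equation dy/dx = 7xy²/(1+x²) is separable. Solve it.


Separate: dy/y² = 7x/(1+x²) dx.
Integrate LHS: ∫ dy/y² = -1/y.
Integrate RHS via u = 1+x²: (7/2)ln(1+x²) + C.
Result: -1/y = (7/2)ln(1+x²) + C.


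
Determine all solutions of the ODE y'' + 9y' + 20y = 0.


Characteristic equation: r² + 9r + 20 = 0.
Factor: (r + 5)(r + 4) = 0 ⇒ r = -5, -4 (distinct real).
General solution: y = C₁e^(-5x) + C₂e^(-4x).


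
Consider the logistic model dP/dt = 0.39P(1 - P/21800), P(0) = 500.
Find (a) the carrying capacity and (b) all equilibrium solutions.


Logistic ODE dP/dt = 0.39P(1 - P/21800) has equilibria where dP/dt = 0, i.e. P = 0 or P = 21800.
The coefficient (1 - P/K) = 0 when P = K, identifying K = 21800 as the carrying capacity.
(a) K = 21800; (b) equilibria P = 0 and P = 21800.


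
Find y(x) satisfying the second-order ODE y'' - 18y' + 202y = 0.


Characteristic equation: r² - 18r + 202 = 0.
Discriminant is negative; roots r = 9 ± 11i (complex conjugate pair).
General solution uses e^(α x)(C₁ cos(β x) + C₂ sin(β x)): y = e^(9x)(C₁cos(11x) + C₂sin(11x)).


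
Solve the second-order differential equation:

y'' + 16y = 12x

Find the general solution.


Homogeneous: r² + 16 = 0 ⇒ r = ±4i, y_h = C₁cos(4x) + C₂sin(4x).
Polynomial forcing; try y_p = Ax + B. Then y_p'' + 16 y_p = 16(Ax + B) = 12x, so B = 0 and A = 3/4.
General solution: y = C₁cos(4x) + C₂sin(4x) + (3/4)x.


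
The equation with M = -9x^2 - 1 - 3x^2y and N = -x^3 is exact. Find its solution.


Check exactness: ∂M/∂y = -3x^2 and ∂N/∂x = -3x^2; equal, so the equation is exact.
Integrate M with respect to x (treating y as constant): ∫M dx = -3x^3 - x - x^3y + h(y).
Differentiate w.r.t. y and set equal to N: all terms match, so h'(y) = 0 and h is a constant absorbed into C.
General solution: -3x^3 - x - x^3y = C.


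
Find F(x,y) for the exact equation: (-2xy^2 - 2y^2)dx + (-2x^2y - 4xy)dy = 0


Check exactness: ∂M/∂y = -4xy - 4y and ∂N/∂x = -4xy - 4y; equal, so the equation is exact.
Integrate M with respect to x (treating y as constant): ∫M dx = -x^2y^2 - 2xy^2 + h(y).
Differentiate w.r.t. y and set equal to N: all terms match, so h'(y) = 0 and h is a constant absorbed into C.
General solution: -x^2y^2 - 2xy^2 = C.


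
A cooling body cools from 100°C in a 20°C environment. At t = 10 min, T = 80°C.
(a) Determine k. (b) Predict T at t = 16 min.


Newton's law: T(t) = T_a + (T₀ - T_a)e^(-kt).
(a) Use T(10) = 80: (80 - 20)/(100 - 20) = e^(-k·10), so k = -ln(0.750)/10 ≈ 0.0288.
(b) Apply k to t = 16: T(16) = 20 + (80)e^(-0.460) ≈ 70.5°C.


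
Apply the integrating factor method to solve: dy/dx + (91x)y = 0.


P(x) = 91x ⇒ μ = e^((91/2)x²).
Q(x) = 0 so μ y is constant: y = Ce^(-(91/2)x²).


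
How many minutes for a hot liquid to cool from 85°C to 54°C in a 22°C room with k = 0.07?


From T(t) = T_a + (T₀ - T_a)e^(-kt), set T(t) = 54:
(54 - 22) / (85 - 22) = e^(-0.07t), so t = -ln(0.508)/0.07 ≈ 9.7 minutes.


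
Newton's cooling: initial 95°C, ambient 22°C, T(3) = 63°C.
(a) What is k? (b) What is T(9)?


Newton's law: T(t) = T_a + (T₀ - T_a)e^(-kt).
(a) Use T(3) = 63: (63 - 22)/(95 - 22) = e^(-k·3), so k = -ln(0.562)/3 ≈ 0.1923.
(b) Apply k to t = 9: T(9) = 22 + (73)e^(-1.731) ≈ 34.9°C.


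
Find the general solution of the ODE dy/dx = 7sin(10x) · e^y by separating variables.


Separate: e^(-y) dy = 7sin(10x) dx.
Integrate: -e^(-y) = -(7/10)cos(10x) + C₀.
Rearrange: e^(-y) = (7/10)cos(10x) + C.


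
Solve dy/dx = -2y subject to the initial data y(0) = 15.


General solution of y' = -2y is y = Ce^(-2x).
Apply y(0) = 15: C = 15.
Particular solution: y = 15e^(-2x).


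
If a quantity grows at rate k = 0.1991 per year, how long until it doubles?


Exponential growth: P(t) = P₀ e^(0.1991t). Set P(t)/P₀ = 2: e^(0.1991t) = 2.
Solve: t = ln(2)/0.1991 ≈ 3.48 years.


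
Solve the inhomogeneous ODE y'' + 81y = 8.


Homogeneous part: r² + 81 = 0 ⇒ r = ±9i, so y_h = C₁cos(9x) + C₂sin(9x).
Try constant y_p = A; plug in: 81A = 8 ⇒ A = 8/81.
General solution: y = C₁cos(9x) + C₂sin(9x) + 8/81.


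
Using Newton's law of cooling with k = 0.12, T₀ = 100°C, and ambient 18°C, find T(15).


Newton's law: dT/dt = -k(T - T_a) has solution T(t) = T_a + (T₀ - T_a)e^(-kt).
Plug in T_a = 18, T₀ = 100, k = 0.12, t = 15: T(15) = 18 + (82)e^(-1.80) ≈ 31.6°C.


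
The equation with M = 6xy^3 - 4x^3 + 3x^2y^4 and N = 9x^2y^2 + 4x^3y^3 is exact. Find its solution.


Check exactness: ∂M/∂y = 18xy^2 + 12x^2y^3 and ∂N/∂x = 18xy^2 + 12x^2y^3; equal, so the equation is exact.
Integrate M with respect to x (treating y as constant): ∫M dx = 3x^2y^3 - x^4 + x^3y^4 + h(y).
Differentiate w.r.t. y and set equal to N: all terms match, so h'(y) = 0 and h is a constant absorbed into C.
General solution: 3x^2y^3 - x^4 + x^3y^4 = C.


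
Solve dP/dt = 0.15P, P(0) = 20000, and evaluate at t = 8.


The ODE dP/dt = 0.15P has solution P(t) = P(0)e^(0.15t).
Substitute P(0) = 20000 and t = 8: P(8) = 20000 e^(1.20) ≈ 66402.


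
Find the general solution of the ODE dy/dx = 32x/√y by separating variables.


Separate: √y dy = 32x dx.
Integrate: (2/3)y^(3/2) = 16x² + C.


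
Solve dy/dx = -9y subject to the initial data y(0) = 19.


General solution of y' = -9y is y = Ce^(-9x).
Apply y(0) = 19: C = 19.
Particular solution: y = 19e^(-9x).


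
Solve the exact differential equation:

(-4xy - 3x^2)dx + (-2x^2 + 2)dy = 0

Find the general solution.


Check exactness: ∂M/∂y = -4x and ∂N/∂x = -4x; equal, so the equation is exact.
Integrate M with respect to x (treating y as constant): ∫M dx = -2x^2y - x^3 + h(y).
Differentiate w.r.t. y and set equal to N: the x-dependent terms already match, leaving h'(y) = 2. Integrate: h(y) = 2y.
So F(x,y) = -2x^2y + 2y - x^3.
General solution: -2x^2y + 2y - x^3 = C.


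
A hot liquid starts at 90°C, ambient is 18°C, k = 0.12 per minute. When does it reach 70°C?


From T(t) = T_a + (T₀ - T_a)e^(-kt), set T(t) = 70:
(70 - 18) / (90 - 18) = e^(-0.12t), so t = -ln(0.722)/0.12 ≈ 2.7 minutes.


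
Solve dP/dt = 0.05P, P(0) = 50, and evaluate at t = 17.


The ODE dP/dt = 0.05P has solution P(t) = P(0)e^(0.05t).
Substitute P(0) = 50 and t = 17: P(17) = 50 e^(0.85) ≈ 117.


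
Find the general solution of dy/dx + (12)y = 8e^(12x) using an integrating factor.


P(x) = 12 ⇒ μ = e^(12x).
(μ y)' = 8e^(24x) ⇒ μ y = (8/24)e^(24x) + C.
Divide by μ: y = (1/3)e^(12x) + Ce^(-12x).


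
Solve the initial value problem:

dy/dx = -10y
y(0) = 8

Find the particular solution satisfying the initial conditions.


General solution of y' = -10y is y = Ce^(-10x).
Apply y(0) = 8: C = 8.
Particular solution: y = 8e^(-10x).


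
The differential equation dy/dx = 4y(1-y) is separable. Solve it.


Separate: dy/[y(1-y)] = 4 dx.
Partial fractions: 1/[y(1-y)] = 1/y + 1/(1-y).
Integrate: ln|y/(1-y)| = 4x + C₀.
Solve for y: y = 1/(1 + Ce^(-4x)).


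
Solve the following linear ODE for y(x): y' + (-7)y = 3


P(x) = -7 ⇒ μ = e^(-7x).
(μ y)' = 3e^(-7x) ⇒ μ y = -(3/7)e^(-7x) + C.
Divide by μ: y = -3/7 + Ce^(7x).


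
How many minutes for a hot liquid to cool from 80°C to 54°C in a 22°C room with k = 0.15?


From T(t) = T_a + (T₀ - T_a)e^(-kt), set T(t) = 54:
(54 - 22) / (80 - 22) = e^(-0.15t), so t = -ln(0.552)/0.15 ≈ 4.0 minutes.


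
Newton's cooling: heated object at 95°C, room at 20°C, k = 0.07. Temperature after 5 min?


Newton's law: dT/dt = -k(T - T_a) has solution T(t) = T_a + (T₀ - T_a)e^(-kt).
Plug in T_a = 20, T₀ = 95, k = 0.07, t = 5: T(5) = 20 + (75)e^(-0.35) ≈ 72.9°C.


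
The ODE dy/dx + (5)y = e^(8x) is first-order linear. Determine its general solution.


P(x) = 5 ⇒ μ = e^(5x).
(μ y)' = e^(13x) ⇒ μ y = e^(13x)/13 + C.
Divide by μ: y = (1/13)e^(8x) + Ce^(-5x).


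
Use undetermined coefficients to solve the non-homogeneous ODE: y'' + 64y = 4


Homogeneous part: r² + 64 = 0 ⇒ r = ±8i, so y_h = C₁cos(8x) + C₂sin(8x).
Try constant y_p = A; plug in: 64A = 4 ⇒ A = 1/16.
General solution: y = C₁cos(8x) + C₂sin(8x) + 1/16.


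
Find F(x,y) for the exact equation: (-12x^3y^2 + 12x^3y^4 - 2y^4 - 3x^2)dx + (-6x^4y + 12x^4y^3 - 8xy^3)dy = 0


Check exactness: ∂M/∂y = -24x^3y + 48x^3y^3 - 8y^3 and ∂N/∂x = -24x^3y + 48x^3y^3 - 8y^3; equal, so the equation is exact.
Integrate M with respect to x (treating y as constant): ∫M dx = -3x^4y^2 + 3x^4y^4 - 2xy^4 - x^3 + h(y).
Differentiate w.r.t. y and set equal to N: all terms match, so h'(y) = 0 and h is a constant absorbed into C.
General solution: -3x^4y^2 + 3x^4y^4 - 2xy^4 - x^3 = C.


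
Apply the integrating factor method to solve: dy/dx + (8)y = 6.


P(x) = 8, Q(x) = 6; integrating factor μ = e^(8x).
(μ y)' = 6e^(8x) ⇒ μ y = (3/4)e^(8x) + C.
Divide by μ: y = 3/4 + Ce^(-8x).


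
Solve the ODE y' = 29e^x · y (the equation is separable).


Separate variables: dy/y = 29e^x dx.
Integrate: ln|y| = 29e^x + C₀.
Exponentiate: y = Ce^(29e^x).


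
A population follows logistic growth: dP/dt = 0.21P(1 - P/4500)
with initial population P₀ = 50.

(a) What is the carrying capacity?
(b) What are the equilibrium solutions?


Logistic ODE dP/dt = 0.21P(1 - P/4500) has equilibria where dP/dt = 0, i.e. P = 0 or P = 4500.
The coefficient (1 - P/K) = 0 when P = K, identifying K = 4500 as the carrying capacity.
(a) K = 4500; (b) equilibria P = 0 and P = 4500.


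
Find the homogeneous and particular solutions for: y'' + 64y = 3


Homogeneous part: r² + 64 = 0 ⇒ r = ±8i, so y_h = C₁cos(8x) + C₂sin(8x).
Try constant y_p = A; plug in: 64A = 3 ⇒ A = 3/64.
General solution: y = C₁cos(8x) + C₂sin(8x) + 3/64.


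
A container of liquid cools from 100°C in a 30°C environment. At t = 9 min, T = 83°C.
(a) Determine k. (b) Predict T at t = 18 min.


Newton's law: T(t) = T_a + (T₀ - T_a)e^(-kt).
(a) Use T(9) = 83: (83 - 30)/(100 - 30) = e^(-k·9), so k = -ln(0.757)/9 ≈ 0.0309.
(b) Apply k to t = 18: T(18) = 30 + (70)e^(-0.556) ≈ 70.1°C.


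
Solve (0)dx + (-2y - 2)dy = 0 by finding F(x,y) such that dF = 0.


Check exactness: ∂M/∂y = 0 and ∂N/∂x = 0; equal, so the equation is exact.
Integrate M with respect to x (treating y as constant): ∫M dx = 0 + h(y).
Differentiate w.r.t. y and set equal to N: the x-dependent terms already match, leaving h'(y) = -2y - 2. Integrate: h(y) = -y^2 - 2y.
So F(x,y) = -y^2 - 2y.
General solution: -y^2 - 2y = C.


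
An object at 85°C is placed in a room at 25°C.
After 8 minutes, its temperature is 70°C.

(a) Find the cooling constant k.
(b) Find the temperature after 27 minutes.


Newton's law: T(t) = T_a + (T₀ - T_a)e^(-kt).
(a) Use T(8) = 70: (70 - 25)/(85 - 25) = e^(-k·8), so k = -ln(0.750)/8 ≈ 0.0360.
(b) Apply k to t = 27: T(27) = 25 + (60)e^(-0.971) ≈ 47.7°C.


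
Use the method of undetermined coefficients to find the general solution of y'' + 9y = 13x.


Homogeneous: r² + 9 = 0 ⇒ r = ±3i, y_h = C₁cos(3x) + C₂sin(3x).
Polynomial forcing; try y_p = Ax + B. Then y_p'' + 9 y_p = 9(Ax + B) = 13x, so B = 0 and A = 13/9.
General solution: y = C₁cos(3x) + C₂sin(3x) + (13/9)x.


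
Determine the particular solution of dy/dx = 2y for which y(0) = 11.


General solution of y' = 2y is y = Ce^(2x).
Apply y(0) = 11: C = 11.
Particular solution: y = 11e^(2x).


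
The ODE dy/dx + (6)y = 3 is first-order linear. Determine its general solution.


P(x) = 6, Q(x) = 3; integrating factor μ = e^(6x).
(μ y)' = 3e^(6x) ⇒ μ y = (1/2)e^(6x) + C.
Divide by μ: y = 1/2 + Ce^(-6x).


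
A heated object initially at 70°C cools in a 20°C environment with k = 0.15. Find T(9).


Newton's law: dT/dt = -k(T - T_a) has solution T(t) = T_a + (T₀ - T_a)e^(-kt).
Plug in T_a = 20, T₀ = 70, k = 0.15, t = 9: T(9) = 20 + (50)e^(-1.35) ≈ 33.0°C.


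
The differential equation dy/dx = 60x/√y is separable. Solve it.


Separate: √y dy = 60x dx.
Integrate: (2/3)y^(3/2) = 30x² + C.


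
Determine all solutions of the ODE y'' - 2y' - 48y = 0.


Characteristic equation: r² - 2r - 48 = 0.
Factor: (r - 8)(r + 6) = 0 ⇒ r = 8, -6 (distinct real).
General solution: y = C₁e^(8x) + C₂e^(-6x).


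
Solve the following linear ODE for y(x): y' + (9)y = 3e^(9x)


P(x) = 9 ⇒ μ = e^(9x).
(μ y)' = 3e^(18x) ⇒ μ y = (3/18)e^(18x) + C.
Divide by μ: y = (1/6)e^(9x) + Ce^(-9x).


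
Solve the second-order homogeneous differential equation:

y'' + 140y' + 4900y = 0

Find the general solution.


Characteristic equation: r² + 140r + 4900 = 0, i.e. (r + 70)² = 0.
Repeated root r = -70; include an x factor for the second linearly independent solution.
General solution: y = (C₁ + C₂x)e^(-70x).


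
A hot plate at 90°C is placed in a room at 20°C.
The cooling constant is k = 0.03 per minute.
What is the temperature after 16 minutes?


Newton's law: dT/dt = -k(T - T_a) has solution T(t) = T_a + (T₀ - T_a)e^(-kt).
Plug in T_a = 20, T₀ = 90, k = 0.03, t = 16: T(16) = 20 + (70)e^(-0.48) ≈ 63.3°C.


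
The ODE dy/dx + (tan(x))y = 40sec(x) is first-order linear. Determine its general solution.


P(x) = tan(x) ⇒ μ = e^(∫tan(x)dx) = sec(x).
(sec(x) y)' = 40sec²(x) ⇒ sec(x) y = 40tan(x) + C.
Multiply by cos(x): y = 40sin(x) + C·cos(x).


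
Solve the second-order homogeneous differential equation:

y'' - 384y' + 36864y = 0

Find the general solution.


Characteristic equation: r² - 384r + 36864 = 0, i.e. (r - 192)² = 0.
Repeated root r = 192; include an x factor for the second linearly independent solution.
General solution: y = (C₁ + C₂x)e^(192x).


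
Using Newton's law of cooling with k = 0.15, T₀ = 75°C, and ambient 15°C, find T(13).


Newton's law: dT/dt = -k(T - T_a) has solution T(t) = T_a + (T₀ - T_a)e^(-kt).
Plug in T_a = 15, T₀ = 75, k = 0.15, t = 13: T(13) = 15 + (60)e^(-1.95) ≈ 23.5°C.


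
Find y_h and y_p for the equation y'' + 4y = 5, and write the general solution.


Homogeneous part: r² + 4 = 0 ⇒ r = ±2i, so y_h = C₁cos(2x) + C₂sin(2x).
Try constant y_p = A; plug in: 4A = 5 ⇒ A = 5/4.
General solution: y = C₁cos(2x) + C₂sin(2x) + 5/4.


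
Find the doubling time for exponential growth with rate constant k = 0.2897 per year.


Exponential growth: P(t) = P₀ e^(0.2897t). Set P(t)/P₀ = 2: e^(0.2897t) = 2.
Solve: t = ln(2)/0.2897 ≈ 2.39 years.


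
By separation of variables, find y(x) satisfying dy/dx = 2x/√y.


Separate: √y dy = 2x dx.
Integrate: (2/3)y^(3/2) = x² + C.


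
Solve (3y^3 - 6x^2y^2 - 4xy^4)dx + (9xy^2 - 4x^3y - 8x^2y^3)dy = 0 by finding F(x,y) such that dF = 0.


Check exactness: ∂M/∂y = 9y^2 - 12x^2y - 16xy^3 and ∂N/∂x = 9y^2 - 12x^2y - 16xy^3; equal, so the equation is exact.
Integrate M with respect to x (treating y as constant): ∫M dx = 3xy^3 - 2x^3y^2 - 2x^2y^4 + h(y).
Differentiate w.r.t. y and set equal to N: all terms match, so h'(y) = 0 and h is a constant absorbed into C.
General solution: 3xy^3 - 2x^3y^2 - 2x^2y^4 = C.


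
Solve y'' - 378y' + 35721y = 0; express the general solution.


Characteristic equation: r² - 378r + 35721 = 0, i.e. (r - 189)² = 0.
Repeated root r = 189; include an x factor for the second linearly independent solution.
General solution: y = (C₁ + C₂x)e^(189x).


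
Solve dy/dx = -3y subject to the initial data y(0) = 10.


General solution of y' = -3y is y = Ce^(-3x).
Apply y(0) = 10: C = 10.
Particular solution: y = 10e^(-3x).


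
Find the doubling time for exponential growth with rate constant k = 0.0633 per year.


Exponential growth: P(t) = P₀ e^(0.0633t). Set P(t)/P₀ = 2: e^(0.0633t) = 2.
Solve: t = ln(2)/0.0633 ≈ 10.95 years.


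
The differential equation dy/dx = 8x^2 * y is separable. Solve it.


Separate variables: dy/y = 8x^2 dx.
Integrate: ln|y| = (8/3)x^3 + C₀.
Exponentiate: y = Ce^((8/3)x^3).


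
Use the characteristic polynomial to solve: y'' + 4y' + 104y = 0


Characteristic equation: r² + 4r + 104 = 0.
Discriminant is negative; roots r = -2 ± 10i (complex conjugate pair).
General solution uses e^(α x)(C₁ cos(β x) + C₂ sin(β x)): y = e^(-2x)(C₁cos(10x) + C₂sin(10x)).


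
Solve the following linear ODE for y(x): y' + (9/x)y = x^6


P(x) = 9/x ⇒ μ = x^9.
(x^9 y)' = x^15 ⇒ x^9 y = x^16/(16) + C.
Solve for y: y = (1/16)x^7 + C/x^9.


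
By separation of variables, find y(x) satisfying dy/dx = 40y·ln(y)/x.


Separate: dy/[y ln(y)] = 40 dx/x.
Substitute u = ln(y): du/u = 40 dx/x.
Integrate: ln|ln(y)| = 40ln|x| + C₀, hence ln(y) = C·x^40.


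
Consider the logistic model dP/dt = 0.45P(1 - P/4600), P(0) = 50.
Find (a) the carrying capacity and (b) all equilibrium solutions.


Logistic ODE dP/dt = 0.45P(1 - P/4600) has equilibria where dP/dt = 0, i.e. P = 0 or P = 4600.
The coefficient (1 - P/K) = 0 when P = K, identifying K = 4600 as the carrying capacity.
(a) K = 4600; (b) equilibria P = 0 and P = 4600.


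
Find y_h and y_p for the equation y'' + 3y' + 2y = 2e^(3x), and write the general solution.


Characteristic roots of r² + 3r + 2 = 0 are -2, -1.
y_h = C₁e^(-2x) + C₂e^(-x).
Forcing exponent 3 is not a characteristic root; try y_p = Ae^(3x).
Substitute: A·(9 + (3)·3 + (2)) = A·20 = 2, so A = 1/10.
General solution: y = C₁e^(-2x) + C₂e^(-x) + (1/10)e^(3x).


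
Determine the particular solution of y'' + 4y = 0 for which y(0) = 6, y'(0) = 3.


Characteristic roots of r² + 4 = 0 are ±2i, so y = C₁cos(2x) + C₂sin(2x).
Apply y(0) = 6: C₁ = 6. Differentiate and apply y'(0) = 3: 2·C₂ = 3, so C₂ = 3/2.
Particular solution: y = 6cos(2x) + (3/2)sin(2x).


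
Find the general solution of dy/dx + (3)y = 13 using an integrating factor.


P(x) = 3, Q(x) = 13; integrating factor μ = e^(3x).
(μ y)' = 13e^(3x) ⇒ μ y = (13/3)e^(3x) + C.
Divide by μ: y = 13/3 + Ce^(-3x).


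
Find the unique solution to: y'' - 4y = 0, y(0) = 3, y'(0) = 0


Characteristic roots of r² - 4 = 0 are -2, 2.
General solution y = c₁ e^(-2x) + c₂ e^(2x).
Apply y(0) = 3: c₁ + c₂ = 3. Apply y'(0) = 0: -2 c₁ + 2 c₂ = 0.
Solve: c₁ = 3/2, c₂ = 3/2.
Particular solution: y = (3/2)e^(-2x) + (3/2)e^(2x).


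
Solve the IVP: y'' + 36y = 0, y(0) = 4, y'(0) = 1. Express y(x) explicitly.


Characteristic roots of r² + 36 = 0 are ±6i, so y = C₁cos(6x) + C₂sin(6x).
Apply y(0) = 4: C₁ = 4. Differentiate and apply y'(0) = 1: 6·C₂ = 1, so C₂ = 1/6.
Particular solution: y = 4cos(6x) + (1/6)sin(6x).


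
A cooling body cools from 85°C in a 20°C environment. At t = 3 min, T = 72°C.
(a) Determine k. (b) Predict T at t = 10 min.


Newton's law: T(t) = T_a + (T₀ - T_a)e^(-kt).
(a) Use T(3) = 72: (72 - 20)/(85 - 20) = e^(-k·3), so k = -ln(0.800)/3 ≈ 0.0744.
(b) Apply k to t = 10: T(10) = 20 + (65)e^(-0.744) ≈ 50.9°C.


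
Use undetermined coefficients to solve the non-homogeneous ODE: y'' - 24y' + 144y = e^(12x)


Characteristic polynomial (r - 12)² = 0; repeated root r = 12.
y_h = (C₁ + C₂x)e^(12x). Forcing matches the repeated root (resonance), so try y_p = Ax² e^(12x).
Substitute and solve for A: 2A = 1, so A = 1/2.
General solution: y = (C₁ + C₂x + (1/2)x²)e^(12x).


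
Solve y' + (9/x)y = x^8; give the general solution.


P(x) = 9/x ⇒ μ = x^9.
(x^9 y)' = x^17 ⇒ x^9 y = x^18/(18) + C.
Solve for y: y = (1/18)x^9 + C/x^9.


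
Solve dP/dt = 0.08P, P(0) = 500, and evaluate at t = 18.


The ODE dP/dt = 0.08P has solution P(t) = P(0)e^(0.08t).
Substitute P(0) = 500 and t = 18: P(18) = 500 e^(1.44) ≈ 2110.


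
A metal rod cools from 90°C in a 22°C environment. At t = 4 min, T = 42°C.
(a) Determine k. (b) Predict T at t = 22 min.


Newton's law: T(t) = T_a + (T₀ - T_a)e^(-kt).
(a) Use T(4) = 42: (42 - 22)/(90 - 22) = e^(-k·4), so k = -ln(0.294)/4 ≈ 0.3059.
(b) Apply k to t = 22: T(22) = 22 + (68)e^(-6.731) ≈ 22.1°C.


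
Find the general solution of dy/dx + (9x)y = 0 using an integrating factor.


P(x) = 9x ⇒ μ = e^((9/2)x²).
Q(x) = 0 so μ y is constant: y = Ce^(-(9/2)x²).


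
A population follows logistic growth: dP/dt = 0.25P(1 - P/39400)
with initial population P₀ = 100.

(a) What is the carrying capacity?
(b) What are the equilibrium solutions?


Logistic ODE dP/dt = 0.25P(1 - P/39400) has equilibria where dP/dt = 0, i.e. P = 0 or P = 39400.
The coefficient (1 - P/K) = 0 when P = K, identifying K = 39400 as the carrying capacity.
(a) K = 39400; (b) equilibria P = 0 and P = 39400.


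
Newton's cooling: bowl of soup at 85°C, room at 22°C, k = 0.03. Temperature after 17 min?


Newton's law: dT/dt = -k(T - T_a) has solution T(t) = T_a + (T₀ - T_a)e^(-kt).
Plug in T_a = 22, T₀ = 85, k = 0.03, t = 17: T(17) = 22 + (63)e^(-0.51) ≈ 59.8°C.


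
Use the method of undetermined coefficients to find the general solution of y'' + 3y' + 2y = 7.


Characteristic roots of r² + 3r + 2 = 0 are -2, -1.
y_h = C₁e^(-2x) + C₂e^(-x).
Constant forcing; try y_p = A. Then 2A = 7 ⇒ A = 7/2.
General solution: y = C₁e^(-2x) + C₂e^(-x) + 7/2.


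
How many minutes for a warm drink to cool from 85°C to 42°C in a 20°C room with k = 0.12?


From T(t) = T_a + (T₀ - T_a)e^(-kt), set T(t) = 42:
(42 - 20) / (85 - 20) = e^(-0.12t), so t = -ln(0.338)/0.12 ≈ 9.0 minutes.


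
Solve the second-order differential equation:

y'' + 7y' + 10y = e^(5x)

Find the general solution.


Characteristic roots of r² + 7r + 10 = 0 are -2, -5.
y_h = C₁e^(-2x) + C₂e^(-5x).
Forcing exponent 5 is not a characteristic root; try y_p = Ae^(5x).
Substitute: A·(25 + (7)·5 + (10)) = A·70 = 1, so A = 1/70.
General solution: y = C₁e^(-2x) + C₂e^(-5x) + (1/70)e^(5x).


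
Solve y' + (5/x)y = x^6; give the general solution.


P(x) = 5/x ⇒ μ = x^5.
(x^5 y)' = x^11 ⇒ x^5 y = x^12/(12) + C.
Solve for y: y = (1/12)x^7 + C/x^5.


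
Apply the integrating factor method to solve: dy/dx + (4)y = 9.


P(x) = 4, Q(x) = 9; integrating factor μ = e^(4x).
(μ y)' = 9e^(4x) ⇒ μ y = (9/4)e^(4x) + C.
Divide by μ: y = 9/4 + Ce^(-4x).


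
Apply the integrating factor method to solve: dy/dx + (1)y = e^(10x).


P(x) = 1 ⇒ μ = e^(x).
(μ y)' = e^(11x) ⇒ μ y = e^(11x)/11 + C.
Divide by μ: y = (1/11)e^(10x) + Ce^(-x).


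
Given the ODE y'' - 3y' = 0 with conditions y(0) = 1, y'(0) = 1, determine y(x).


Characteristic roots of r² - 3r = 0 are 0, 3.
General solution y = c₁ + c₂ e^(3x).
Apply y(0) = 1: c₁ + c₂ = 1. Apply y'(0) = 1: 0 c₁ + 3 c₂ = 1.
Solve: c₁ = 2/3, c₂ = 1/3.
Particular solution: y = 2/3 + (1/3)e^(3x).


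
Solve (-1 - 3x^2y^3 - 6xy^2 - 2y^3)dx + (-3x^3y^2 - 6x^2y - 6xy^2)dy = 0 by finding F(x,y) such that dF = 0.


Check exactness: ∂M/∂y = -9x^2y^2 - 12xy - 6y^2 and ∂N/∂x = -9x^2y^2 - 12xy - 6y^2; equal, so the equation is exact.
Integrate M with respect to x (treating y as constant): ∫M dx = -x - x^3y^3 - 3x^2y^2 - 2xy^3 + h(y).
Differentiate w.r.t. y and set equal to N: all terms match, so h'(y) = 0 and h is a constant absorbed into C.
General solution: -x - x^3y^3 - 3x^2y^2 - 2xy^3 = C.


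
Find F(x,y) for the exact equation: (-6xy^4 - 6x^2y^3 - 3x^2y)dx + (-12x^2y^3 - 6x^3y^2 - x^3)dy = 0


Check exactness: ∂M/∂y = -24xy^3 - 18x^2y^2 - 3x^2 and ∂N/∂x = -24xy^3 - 18x^2y^2 - 3x^2; equal, so the equation is exact.
Integrate M with respect to x (treating y as constant): ∫M dx = -3x^2y^4 - 2x^3y^3 - x^3y + h(y).
Differentiate w.r.t. y and set equal to N: all terms match, so h'(y) = 0 and h is a constant absorbed into C.
General solution: -3x^2y^4 - 2x^3y^3 - x^3y = C.


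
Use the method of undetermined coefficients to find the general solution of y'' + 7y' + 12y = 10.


Characteristic roots of r² + 7r + 12 = 0 are -3, -4.
y_h = C₁e^(-3x) + C₂e^(-4x).
Constant forcing; try y_p = A. Then 12A = 10 ⇒ A = 5/6.
General solution: y = C₁e^(-3x) + C₂e^(-4x) + 5/6.


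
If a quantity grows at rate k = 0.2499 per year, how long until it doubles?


Exponential growth: P(t) = P₀ e^(0.2499t). Set P(t)/P₀ = 2: e^(0.2499t) = 2.
Solve: t = ln(2)/0.2499 ≈ 2.77 years.


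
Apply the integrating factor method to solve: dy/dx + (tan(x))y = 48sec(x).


P(x) = tan(x) ⇒ μ = e^(∫tan(x)dx) = sec(x).
(sec(x) y)' = 48sec²(x) ⇒ sec(x) y = 48tan(x) + C.
Multiply by cos(x): y = 48sin(x) + C·cos(x).


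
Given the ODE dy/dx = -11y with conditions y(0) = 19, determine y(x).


General solution of y' = -11y is y = Ce^(-11x).
Apply y(0) = 19: C = 19.
Particular solution: y = 19e^(-11x).


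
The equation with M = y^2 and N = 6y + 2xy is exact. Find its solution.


Check exactness: ∂M/∂y = 2y and ∂N/∂x = 2y; equal, so the equation is exact.
Integrate M with respect to x (treating y as constant): ∫M dx = xy^2 + h(y).
Differentiate w.r.t. y and set equal to N: the x-dependent terms already match, leaving h'(y) = 6y. Integrate: h(y) = 3y^2.
So F(x,y) = 3y^2 + xy^2.
General solution: 3y^2 + xy^2 = C.


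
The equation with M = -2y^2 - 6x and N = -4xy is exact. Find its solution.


Check exactness: ∂M/∂y = -4y and ∂N/∂x = -4y; equal, so the equation is exact.
Integrate M with respect to x (treating y as constant): ∫M dx = -2xy^2 - 3x^2 + h(y).
Differentiate w.r.t. y and set equal to N: all terms match, so h'(y) = 0 and h is a constant absorbed into C.
General solution: -2xy^2 - 3x^2 = C.


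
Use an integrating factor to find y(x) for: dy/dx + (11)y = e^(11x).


P(x) = 11 ⇒ μ = e^(11x).
(μ y)' = e^(22x) ⇒ μ y = (1/22)e^(22x) + C.
Divide by μ: y = (1/22)e^(11x) + Ce^(-11x).


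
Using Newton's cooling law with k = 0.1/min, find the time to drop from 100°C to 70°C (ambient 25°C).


From T(t) = T_a + (T₀ - T_a)e^(-kt), set T(t) = 70:
(70 - 25) / (100 - 25) = e^(-0.1t), so t = -ln(0.600)/0.1 ≈ 5.1 minutes.
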